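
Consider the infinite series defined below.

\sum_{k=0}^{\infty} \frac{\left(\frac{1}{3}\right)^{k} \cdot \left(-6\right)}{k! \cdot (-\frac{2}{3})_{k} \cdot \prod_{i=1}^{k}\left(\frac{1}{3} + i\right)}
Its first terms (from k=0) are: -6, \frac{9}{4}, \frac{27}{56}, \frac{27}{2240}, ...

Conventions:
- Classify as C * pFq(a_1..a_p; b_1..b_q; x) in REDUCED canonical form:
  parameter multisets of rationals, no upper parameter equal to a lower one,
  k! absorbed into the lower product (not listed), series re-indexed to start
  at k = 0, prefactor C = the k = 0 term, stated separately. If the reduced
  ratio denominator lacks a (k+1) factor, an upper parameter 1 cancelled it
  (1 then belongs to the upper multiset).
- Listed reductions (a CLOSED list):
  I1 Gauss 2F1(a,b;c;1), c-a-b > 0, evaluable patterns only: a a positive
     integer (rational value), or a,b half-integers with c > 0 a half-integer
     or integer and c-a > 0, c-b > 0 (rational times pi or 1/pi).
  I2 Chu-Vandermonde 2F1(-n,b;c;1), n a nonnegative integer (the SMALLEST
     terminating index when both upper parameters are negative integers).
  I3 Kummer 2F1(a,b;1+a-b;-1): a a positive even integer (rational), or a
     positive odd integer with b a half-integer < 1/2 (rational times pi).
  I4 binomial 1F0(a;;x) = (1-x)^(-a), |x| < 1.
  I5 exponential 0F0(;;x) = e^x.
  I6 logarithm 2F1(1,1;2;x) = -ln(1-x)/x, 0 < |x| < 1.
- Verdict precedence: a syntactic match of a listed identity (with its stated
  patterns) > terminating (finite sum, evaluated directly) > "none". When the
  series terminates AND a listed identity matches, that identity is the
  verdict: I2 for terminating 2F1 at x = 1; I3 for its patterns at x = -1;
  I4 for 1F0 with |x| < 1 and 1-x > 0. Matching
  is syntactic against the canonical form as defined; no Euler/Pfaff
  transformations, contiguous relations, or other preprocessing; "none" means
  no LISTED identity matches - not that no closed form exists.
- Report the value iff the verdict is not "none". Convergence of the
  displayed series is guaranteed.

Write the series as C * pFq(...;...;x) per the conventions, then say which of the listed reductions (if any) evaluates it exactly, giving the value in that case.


The series (x = \frac{1}{3}) is 0F2: upper {-}, lower {-\frac{2}{3}, \frac{4}{3}}, prefactor -6. Verdict: no listed reduction: x = \frac{1}{3} and upper {-} fail every I1-I6 pattern.

The tell: from the first term -6: the lower running product (C = -6, x = 1/3) is a rising factorial.
Term ratio: r(k) = \frac{1}{3} * 1 / [(k-\frac{2}{3}) (k+\frac{4}{3}) (k+1)] ; factor over Q: parameters, x = \frac{1}{3}, and C = -6.


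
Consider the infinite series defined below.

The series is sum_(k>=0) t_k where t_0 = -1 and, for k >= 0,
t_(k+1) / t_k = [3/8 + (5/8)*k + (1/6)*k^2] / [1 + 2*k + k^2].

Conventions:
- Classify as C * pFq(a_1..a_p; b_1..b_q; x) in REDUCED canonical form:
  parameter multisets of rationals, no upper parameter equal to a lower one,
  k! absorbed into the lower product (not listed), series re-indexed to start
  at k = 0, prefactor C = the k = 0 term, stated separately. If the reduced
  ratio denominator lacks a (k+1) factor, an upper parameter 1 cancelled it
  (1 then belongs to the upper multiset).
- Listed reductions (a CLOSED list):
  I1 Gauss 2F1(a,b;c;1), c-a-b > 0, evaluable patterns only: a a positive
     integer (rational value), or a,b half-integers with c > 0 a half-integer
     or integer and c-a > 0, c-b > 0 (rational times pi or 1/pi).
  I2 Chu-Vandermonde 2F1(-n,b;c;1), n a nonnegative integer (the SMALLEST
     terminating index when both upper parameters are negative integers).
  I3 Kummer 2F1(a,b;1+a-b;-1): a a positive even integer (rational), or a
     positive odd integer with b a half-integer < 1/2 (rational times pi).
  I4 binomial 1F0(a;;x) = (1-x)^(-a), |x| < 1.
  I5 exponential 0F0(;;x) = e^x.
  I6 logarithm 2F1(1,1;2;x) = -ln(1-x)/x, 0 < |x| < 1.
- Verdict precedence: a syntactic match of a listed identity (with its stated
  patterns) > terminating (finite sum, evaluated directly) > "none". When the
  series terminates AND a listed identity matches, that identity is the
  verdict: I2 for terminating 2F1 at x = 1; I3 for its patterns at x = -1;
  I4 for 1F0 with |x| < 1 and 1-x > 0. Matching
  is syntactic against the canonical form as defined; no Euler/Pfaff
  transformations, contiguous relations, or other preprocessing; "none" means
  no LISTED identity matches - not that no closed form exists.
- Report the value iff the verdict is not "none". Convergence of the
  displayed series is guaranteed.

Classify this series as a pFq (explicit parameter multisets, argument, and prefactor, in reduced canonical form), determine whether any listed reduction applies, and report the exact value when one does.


First insight: with t_0 = -1, factor the ratio over Q (C = -1): negated roots = parameters.
Step ratio: r(k) = (1/6) * (k+3/4) (k+3) / [(k+1) (k+1)] - poly over poly, x = (1/6) from leading terms; C = -1 at k = 0.

Canonical form: C = -1 times 2F1 with upper {3/4, 3}, lower {1}, x = 1/6. Verdict: none - this 2F1 at x = 1/6 matches no listed pattern, and upper {3/4, 3} holds no stopper.


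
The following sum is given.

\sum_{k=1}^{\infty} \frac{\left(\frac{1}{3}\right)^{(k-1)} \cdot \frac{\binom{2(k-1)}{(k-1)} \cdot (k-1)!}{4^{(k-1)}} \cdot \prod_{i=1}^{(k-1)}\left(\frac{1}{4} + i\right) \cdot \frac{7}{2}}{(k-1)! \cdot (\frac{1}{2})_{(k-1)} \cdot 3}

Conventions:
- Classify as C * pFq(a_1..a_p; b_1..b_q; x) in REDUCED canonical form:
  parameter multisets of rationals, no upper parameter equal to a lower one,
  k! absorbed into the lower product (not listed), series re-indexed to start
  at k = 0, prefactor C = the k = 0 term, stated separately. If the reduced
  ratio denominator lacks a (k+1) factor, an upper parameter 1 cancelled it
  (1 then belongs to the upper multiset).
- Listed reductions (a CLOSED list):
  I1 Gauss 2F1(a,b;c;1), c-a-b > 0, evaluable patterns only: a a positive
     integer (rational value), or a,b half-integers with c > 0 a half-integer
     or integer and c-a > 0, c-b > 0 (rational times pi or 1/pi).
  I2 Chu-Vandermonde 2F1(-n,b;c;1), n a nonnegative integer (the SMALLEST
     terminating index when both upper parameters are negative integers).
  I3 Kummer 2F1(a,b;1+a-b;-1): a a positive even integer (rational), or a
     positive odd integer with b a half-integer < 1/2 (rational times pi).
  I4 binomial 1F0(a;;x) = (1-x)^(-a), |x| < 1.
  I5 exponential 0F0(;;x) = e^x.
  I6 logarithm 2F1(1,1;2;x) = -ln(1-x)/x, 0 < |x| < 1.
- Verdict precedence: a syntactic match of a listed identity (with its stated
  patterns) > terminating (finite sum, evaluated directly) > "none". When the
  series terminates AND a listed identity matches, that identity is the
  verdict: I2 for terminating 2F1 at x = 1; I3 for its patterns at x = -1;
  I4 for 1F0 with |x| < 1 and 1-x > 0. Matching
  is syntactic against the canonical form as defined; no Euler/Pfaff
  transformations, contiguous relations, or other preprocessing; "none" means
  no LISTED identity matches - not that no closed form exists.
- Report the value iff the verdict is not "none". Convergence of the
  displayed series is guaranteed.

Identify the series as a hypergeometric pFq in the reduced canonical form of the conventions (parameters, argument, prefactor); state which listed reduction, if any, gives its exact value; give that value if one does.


Structural cue: t_0 = \frac{7}{6} here, and the parameter 1/2 appears in both the upper and lower lists and cancels.
Consecutive-term ratio: r(k) = \frac{1}{3} * (k+\frac{5}{4}) / [(k+1)] - rational; roots negated = parameters, x = \frac{1}{3}, C = \frac{7}{6}.

Reduced: x = \frac{1}{3}, 1F0, upper = {\frac{5}{4}}, lower = {-}, C = \frac{7}{6}. Verdict: the I4 binomial reduction matches (the 1F0 binomial series: exponent -5/4, x = \frac{1}{3}). Hence: \frac{7}{6} \cdot \left(\frac{2}{3}\right)^{-\frac{5}{4}}.


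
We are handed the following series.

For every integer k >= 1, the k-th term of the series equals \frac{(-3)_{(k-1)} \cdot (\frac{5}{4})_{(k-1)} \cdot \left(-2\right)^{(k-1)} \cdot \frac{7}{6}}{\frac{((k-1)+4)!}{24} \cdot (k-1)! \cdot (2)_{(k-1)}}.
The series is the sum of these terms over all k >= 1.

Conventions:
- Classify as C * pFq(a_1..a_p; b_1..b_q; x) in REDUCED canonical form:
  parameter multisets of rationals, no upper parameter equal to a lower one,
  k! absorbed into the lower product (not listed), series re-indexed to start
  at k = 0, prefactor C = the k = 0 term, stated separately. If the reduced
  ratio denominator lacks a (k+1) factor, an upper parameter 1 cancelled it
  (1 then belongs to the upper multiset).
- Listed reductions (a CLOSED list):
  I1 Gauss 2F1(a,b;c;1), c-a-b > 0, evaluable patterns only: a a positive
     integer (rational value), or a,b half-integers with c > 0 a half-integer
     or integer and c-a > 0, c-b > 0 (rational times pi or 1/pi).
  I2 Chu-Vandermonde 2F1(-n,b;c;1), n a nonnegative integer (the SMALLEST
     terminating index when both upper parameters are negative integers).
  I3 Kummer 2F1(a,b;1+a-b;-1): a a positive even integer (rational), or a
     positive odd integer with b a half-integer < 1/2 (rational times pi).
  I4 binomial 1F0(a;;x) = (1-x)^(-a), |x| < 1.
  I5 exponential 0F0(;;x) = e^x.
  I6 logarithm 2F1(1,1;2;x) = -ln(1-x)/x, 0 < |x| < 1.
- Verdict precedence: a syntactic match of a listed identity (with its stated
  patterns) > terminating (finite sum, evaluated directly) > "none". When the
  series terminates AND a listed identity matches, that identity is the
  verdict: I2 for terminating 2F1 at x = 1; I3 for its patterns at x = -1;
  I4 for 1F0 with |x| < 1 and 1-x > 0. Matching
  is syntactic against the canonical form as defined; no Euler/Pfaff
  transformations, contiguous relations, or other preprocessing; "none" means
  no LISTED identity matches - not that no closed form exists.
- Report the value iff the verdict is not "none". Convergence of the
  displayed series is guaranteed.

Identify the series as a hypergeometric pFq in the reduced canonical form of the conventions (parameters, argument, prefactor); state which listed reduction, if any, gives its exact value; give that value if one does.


Canonical form: C = \frac{7}{6} times 2F2 with upper {-3, \frac{5}{4}}, lower {2, 5}, x = -2. Verdict: terminating. (-3)_k vanishes past k = 3, leaving a 4-term sum, computed directly. Value: \frac{583}{256}.

First insight: from the first term \frac{7}{6}: the denominator's factorial ratio (C = 7/6, x = -2) is a lower Pochhammer.
Term ratio: r(k) = -2 * (k-3) (k+\frac{5}{4}) / [(k+2) (k+5) (k+1)] - poly over poly, x = -2 from leading terms; C = \frac{7}{6} at k = 0.


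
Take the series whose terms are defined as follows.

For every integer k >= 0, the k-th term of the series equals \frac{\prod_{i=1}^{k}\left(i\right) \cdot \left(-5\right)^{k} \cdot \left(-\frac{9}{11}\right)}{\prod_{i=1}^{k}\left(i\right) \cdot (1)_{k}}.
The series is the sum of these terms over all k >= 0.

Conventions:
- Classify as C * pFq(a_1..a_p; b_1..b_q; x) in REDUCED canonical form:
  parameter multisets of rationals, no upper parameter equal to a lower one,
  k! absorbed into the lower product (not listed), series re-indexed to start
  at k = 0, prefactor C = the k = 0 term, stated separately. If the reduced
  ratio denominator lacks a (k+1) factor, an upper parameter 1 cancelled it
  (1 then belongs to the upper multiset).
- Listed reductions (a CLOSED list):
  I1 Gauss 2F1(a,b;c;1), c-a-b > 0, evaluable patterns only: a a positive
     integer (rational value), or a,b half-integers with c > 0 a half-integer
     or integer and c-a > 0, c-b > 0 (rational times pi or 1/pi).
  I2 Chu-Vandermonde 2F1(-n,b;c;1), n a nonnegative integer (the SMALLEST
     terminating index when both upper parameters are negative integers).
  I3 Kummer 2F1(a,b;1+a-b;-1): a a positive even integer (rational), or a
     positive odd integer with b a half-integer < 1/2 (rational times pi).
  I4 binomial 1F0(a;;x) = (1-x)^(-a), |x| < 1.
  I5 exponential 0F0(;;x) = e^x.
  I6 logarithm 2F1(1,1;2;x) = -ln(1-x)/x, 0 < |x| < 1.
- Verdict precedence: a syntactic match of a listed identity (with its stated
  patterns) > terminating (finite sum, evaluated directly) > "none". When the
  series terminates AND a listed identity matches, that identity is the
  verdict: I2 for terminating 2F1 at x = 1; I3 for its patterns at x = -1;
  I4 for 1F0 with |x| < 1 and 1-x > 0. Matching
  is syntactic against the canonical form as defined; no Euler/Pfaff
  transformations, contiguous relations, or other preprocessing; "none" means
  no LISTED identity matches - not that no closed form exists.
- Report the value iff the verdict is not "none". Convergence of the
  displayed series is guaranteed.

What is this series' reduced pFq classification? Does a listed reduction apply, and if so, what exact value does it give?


With C = -\frac{9}{11}: the canonical form is 0F0(-; -; -5). Verdict: exponential (I5) matches (the 0F0 exponential series at x = -5). Exact value: \left(-\frac{9}{11}\right) \cdot e^{-5}.

First insight: x = -5 and the running product (prefactor -9/11) telescopes to a rising factorial.
Consecutive-term ratio: r(k) = -5 * 1 / [(k+1)] - rational in k, leading ratio -5; with t_0 = -\frac{9}{11}, classification follows.


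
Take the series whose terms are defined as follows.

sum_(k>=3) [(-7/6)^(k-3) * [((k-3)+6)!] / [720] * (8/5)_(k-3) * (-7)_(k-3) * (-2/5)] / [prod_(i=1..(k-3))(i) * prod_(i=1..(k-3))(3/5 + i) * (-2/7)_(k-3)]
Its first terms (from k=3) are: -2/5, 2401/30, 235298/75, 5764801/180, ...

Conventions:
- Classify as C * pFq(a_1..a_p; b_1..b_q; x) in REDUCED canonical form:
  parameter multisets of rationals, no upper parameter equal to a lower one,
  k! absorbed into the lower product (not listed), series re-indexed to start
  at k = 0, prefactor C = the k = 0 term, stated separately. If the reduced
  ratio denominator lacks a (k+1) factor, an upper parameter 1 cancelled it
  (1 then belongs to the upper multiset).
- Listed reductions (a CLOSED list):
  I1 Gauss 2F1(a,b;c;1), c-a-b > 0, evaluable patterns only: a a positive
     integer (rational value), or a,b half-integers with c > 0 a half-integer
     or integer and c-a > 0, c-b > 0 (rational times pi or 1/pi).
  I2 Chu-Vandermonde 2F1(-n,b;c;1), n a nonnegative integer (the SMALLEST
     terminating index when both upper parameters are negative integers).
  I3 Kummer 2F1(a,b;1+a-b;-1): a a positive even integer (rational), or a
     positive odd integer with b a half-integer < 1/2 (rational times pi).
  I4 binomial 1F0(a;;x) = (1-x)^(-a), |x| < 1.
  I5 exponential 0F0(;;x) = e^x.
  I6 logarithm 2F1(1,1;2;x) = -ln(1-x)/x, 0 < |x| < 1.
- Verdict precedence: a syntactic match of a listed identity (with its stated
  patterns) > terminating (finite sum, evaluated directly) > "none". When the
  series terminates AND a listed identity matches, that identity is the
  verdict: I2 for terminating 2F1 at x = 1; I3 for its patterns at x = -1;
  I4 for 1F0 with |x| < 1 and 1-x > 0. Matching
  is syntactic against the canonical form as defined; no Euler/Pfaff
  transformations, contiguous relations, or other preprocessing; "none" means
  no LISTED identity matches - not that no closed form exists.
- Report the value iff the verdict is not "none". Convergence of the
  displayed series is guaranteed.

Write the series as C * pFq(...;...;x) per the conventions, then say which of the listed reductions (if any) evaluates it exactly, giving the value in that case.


x = -7/6 here; the reduced form reads 2F1, upper {-7, 7}, lower {-2/7}, C = -2/5. Verdict: terminating (-7 upstairs). 8 nonzero terms in all; added directly. Sum: 488552804732323/576201600.

The tell: t_0 = -2/5 here, and the lower running product (C = -2/5, x = -7/6) is a rising factorial.
Term ratio: r(k) = (-7/6) * (k-7) (k+7) / [(k-2/7) (k+1)] - rational; roots negated = parameters, x = (-7/6), C = -2/5.


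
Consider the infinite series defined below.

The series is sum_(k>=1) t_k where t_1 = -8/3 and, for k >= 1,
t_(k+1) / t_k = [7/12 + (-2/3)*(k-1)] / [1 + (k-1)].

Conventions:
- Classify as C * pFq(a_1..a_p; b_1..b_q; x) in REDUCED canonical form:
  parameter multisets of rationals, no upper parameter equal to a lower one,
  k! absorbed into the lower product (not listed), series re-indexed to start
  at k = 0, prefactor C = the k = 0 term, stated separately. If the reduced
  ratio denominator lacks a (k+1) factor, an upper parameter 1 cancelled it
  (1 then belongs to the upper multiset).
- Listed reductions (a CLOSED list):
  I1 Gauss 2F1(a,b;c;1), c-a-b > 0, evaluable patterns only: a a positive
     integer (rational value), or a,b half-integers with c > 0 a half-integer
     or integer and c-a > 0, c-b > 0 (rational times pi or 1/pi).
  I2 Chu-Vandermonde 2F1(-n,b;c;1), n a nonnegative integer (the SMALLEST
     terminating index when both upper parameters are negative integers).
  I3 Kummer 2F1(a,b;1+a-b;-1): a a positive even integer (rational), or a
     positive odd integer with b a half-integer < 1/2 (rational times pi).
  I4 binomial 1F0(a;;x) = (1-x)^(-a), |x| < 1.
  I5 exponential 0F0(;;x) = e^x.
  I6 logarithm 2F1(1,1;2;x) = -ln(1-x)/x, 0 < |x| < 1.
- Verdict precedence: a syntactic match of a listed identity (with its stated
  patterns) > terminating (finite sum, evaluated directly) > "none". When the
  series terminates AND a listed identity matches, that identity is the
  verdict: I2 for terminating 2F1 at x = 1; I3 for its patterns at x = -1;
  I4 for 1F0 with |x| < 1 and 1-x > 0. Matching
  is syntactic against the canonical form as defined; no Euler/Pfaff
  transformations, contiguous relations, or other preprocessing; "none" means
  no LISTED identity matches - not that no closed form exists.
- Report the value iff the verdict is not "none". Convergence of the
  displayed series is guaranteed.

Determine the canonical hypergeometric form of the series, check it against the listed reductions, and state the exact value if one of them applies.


This is -8/3 * 1F0(-7/8; -; -2/3) in reduced canonical form. Verdict (x = -2/3): the I4 binomial reduction applies (the 1F0 binomial series: exponent 7/8, x = -2/3). Hence: (-8/3) * (5/3)^(7/8).

Structural cue: x = (-2/3) and roots of the ratio polynomials (C = -8/3) are the negated parameters.
Consecutive-term ratio: r(k) = (-2/3) * (k-7/8) / [(k+1)] - poly over poly, x = (-2/3) from leading terms; C = -8/3 at k = 0.


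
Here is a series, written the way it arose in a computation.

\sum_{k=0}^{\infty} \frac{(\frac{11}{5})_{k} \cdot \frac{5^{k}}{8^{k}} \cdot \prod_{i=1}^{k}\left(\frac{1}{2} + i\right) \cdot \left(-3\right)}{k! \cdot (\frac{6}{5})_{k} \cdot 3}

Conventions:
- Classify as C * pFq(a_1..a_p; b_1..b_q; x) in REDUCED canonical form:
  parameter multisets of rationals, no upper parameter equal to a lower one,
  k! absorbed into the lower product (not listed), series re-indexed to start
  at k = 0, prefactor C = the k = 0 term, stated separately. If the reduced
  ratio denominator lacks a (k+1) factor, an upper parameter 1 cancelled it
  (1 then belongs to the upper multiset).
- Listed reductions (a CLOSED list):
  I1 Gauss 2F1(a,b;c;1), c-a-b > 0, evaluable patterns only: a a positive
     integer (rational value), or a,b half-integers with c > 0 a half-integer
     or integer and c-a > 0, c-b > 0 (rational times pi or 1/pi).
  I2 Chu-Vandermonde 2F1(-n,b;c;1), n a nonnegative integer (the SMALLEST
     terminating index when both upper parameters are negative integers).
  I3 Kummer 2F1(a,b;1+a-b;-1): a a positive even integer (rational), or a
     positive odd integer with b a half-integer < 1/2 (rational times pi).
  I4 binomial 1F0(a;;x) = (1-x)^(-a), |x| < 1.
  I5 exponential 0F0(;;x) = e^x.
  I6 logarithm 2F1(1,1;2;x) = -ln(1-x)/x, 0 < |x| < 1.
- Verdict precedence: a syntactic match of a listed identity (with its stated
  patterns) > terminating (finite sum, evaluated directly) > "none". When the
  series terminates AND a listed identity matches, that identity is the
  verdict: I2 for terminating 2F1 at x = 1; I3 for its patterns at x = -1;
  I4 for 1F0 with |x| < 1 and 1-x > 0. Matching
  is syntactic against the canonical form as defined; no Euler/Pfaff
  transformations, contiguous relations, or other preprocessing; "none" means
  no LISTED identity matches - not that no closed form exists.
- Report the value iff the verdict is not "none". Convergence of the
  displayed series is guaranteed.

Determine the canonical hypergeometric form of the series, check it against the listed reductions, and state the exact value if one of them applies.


This is -1 * 2F1(\frac{3}{2}, \frac{11}{5}; \frac{6}{5}; \frac{5}{8}) in reduced canonical form. Verdict: none - at argument \frac{5}{8} the multisets {\frac{3}{2}, \frac{11}{5}} ; {\frac{6}{5}} match no listed identity.

The tell: with t_0 = -1, the running product (C = -1, x = 5/8) telescopes to a rising factorial.
Step ratio: r(k) = \frac{5}{8} * (k+\frac{3}{2}) (k+\frac{11}{5}) / [(k+\frac{6}{5}) (k+1)] - rational; roots negated = parameters, x = \frac{5}{8}, C = -1.


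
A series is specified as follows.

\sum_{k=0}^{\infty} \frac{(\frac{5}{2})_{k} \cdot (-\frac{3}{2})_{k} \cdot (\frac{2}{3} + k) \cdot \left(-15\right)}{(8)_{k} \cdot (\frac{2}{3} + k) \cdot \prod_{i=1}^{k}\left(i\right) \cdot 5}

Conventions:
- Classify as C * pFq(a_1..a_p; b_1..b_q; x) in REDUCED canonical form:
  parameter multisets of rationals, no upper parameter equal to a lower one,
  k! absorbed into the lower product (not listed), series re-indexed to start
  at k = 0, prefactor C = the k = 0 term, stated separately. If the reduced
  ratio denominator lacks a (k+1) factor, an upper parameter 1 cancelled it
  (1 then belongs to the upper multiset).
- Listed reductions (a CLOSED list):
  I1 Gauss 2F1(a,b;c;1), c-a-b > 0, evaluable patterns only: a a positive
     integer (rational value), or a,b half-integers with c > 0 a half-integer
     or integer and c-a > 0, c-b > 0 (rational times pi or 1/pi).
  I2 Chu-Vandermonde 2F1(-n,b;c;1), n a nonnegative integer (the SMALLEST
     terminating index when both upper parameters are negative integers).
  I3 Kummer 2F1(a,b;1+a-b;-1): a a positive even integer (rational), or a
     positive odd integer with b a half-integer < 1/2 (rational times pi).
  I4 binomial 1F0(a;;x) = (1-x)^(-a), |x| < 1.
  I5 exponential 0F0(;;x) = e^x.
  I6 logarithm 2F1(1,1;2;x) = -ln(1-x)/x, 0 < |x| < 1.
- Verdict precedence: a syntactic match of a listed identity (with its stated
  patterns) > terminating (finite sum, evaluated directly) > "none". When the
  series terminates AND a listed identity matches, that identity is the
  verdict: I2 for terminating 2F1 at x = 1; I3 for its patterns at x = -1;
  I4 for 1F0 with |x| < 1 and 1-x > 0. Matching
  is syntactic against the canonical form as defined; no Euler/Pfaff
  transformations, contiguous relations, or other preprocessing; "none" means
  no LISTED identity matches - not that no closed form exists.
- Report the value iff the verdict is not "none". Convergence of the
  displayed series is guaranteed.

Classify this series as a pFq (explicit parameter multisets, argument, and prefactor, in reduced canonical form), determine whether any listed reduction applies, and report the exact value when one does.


Classification (C = -3): 2F1 with upper {-\frac{3}{2}, \frac{5}{2}}, lower {8}, argument x = 1. Verdict (x = 1): the half-integer Gauss pattern (I1) applies (x = 1; upper {-\frac{3}{2}, \frac{5}{2}} half-integers, c = 8 in the evaluable pattern). Exact value: \left(-\frac{4194304}{765765}\right) / \pi.

Structural cue: with t_0 = -3, the constant factors (C = -3) combine into one prefactor.
Term ratio: r(k) = 1 * (k-\frac{3}{2}) (k+\frac{5}{2}) / [(k+8) (k+1)] - poly over poly, x = 1 from leading terms; C = -3 at k = 0.


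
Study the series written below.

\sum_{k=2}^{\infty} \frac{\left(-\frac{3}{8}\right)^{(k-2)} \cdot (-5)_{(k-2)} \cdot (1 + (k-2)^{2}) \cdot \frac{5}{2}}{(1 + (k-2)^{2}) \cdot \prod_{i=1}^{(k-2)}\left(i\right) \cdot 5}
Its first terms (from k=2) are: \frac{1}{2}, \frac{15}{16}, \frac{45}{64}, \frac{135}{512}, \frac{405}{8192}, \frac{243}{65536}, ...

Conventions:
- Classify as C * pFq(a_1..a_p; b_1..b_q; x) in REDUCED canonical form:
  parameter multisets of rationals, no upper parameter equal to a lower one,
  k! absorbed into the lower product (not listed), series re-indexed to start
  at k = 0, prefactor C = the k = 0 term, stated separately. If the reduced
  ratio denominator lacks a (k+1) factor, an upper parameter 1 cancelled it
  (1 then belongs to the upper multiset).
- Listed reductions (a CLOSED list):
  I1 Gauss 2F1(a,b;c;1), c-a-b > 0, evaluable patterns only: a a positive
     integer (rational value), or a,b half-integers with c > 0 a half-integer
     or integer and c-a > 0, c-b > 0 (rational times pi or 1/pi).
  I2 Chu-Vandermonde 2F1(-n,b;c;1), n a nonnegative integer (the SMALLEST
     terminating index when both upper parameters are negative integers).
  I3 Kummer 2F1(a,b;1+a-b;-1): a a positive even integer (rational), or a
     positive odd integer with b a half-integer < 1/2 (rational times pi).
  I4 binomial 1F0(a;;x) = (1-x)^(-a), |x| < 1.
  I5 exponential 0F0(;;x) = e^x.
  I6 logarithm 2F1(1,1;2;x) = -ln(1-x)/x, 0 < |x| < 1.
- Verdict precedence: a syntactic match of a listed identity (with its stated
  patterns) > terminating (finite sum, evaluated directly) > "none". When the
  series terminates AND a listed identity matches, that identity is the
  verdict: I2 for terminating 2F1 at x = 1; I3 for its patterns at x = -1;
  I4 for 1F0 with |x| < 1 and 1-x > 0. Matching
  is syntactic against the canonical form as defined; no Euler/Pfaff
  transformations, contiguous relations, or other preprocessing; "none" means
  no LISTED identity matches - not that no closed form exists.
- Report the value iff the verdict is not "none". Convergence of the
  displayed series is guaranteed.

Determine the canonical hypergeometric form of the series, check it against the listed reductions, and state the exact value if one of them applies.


Structural cue: t_0 being \frac{1}{2}, the product of the first k integers (prefactor 1/2) is k!.
Consecutive-term ratio: r(k) = -\frac{3}{8} * (k-5) / [(k+1)] - rational; roots negated = parameters, x = -\frac{3}{8}, C = \frac{1}{2}.

At argument -\frac{3}{8}: a 1F0 with upper {-5}, lower {-}, scaled by C = \frac{1}{2}. Verdict: this is binomial (I4) (the 1F0 binomial series: exponent 5, x = -\frac{3}{8}). Exact value: \frac{161051}{65536}.


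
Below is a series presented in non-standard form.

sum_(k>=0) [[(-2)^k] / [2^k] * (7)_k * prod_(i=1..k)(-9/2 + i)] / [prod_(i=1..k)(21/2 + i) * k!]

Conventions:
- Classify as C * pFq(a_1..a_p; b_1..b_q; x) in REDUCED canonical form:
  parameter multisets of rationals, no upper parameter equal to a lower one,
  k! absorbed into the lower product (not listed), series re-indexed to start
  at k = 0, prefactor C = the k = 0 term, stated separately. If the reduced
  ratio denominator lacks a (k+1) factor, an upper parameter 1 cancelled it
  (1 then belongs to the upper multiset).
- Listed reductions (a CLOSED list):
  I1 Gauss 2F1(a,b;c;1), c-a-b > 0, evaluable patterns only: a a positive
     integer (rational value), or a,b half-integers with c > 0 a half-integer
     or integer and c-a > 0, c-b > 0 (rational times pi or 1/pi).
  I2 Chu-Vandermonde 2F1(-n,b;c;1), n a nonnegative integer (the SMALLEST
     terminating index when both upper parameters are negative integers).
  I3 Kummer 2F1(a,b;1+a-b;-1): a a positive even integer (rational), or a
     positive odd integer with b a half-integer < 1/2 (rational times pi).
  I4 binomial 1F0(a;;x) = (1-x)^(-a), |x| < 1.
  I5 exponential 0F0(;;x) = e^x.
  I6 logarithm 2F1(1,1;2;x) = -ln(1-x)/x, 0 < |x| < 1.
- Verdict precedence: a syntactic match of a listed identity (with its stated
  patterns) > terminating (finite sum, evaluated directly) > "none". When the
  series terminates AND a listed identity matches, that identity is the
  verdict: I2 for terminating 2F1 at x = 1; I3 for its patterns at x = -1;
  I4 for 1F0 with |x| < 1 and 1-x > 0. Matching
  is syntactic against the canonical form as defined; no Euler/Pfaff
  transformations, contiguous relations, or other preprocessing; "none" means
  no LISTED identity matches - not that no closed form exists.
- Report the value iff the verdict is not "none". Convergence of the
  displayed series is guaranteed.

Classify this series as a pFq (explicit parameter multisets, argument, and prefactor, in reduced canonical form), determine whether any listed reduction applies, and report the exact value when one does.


Canonical form: C = 1 times 2F1 with upper {-7/2, 7}, lower {23/2}, x = -1. Verdict (x = -1): the Kummer evaluation I3 applies (x = -1; c = 23/2 equals 1+a-b for upper {-7/2, 7}: listed pattern). Sum: (14549535/8388608) * pi.

The tell: t_0 = 1 here, and the lower running product (prefactor 1) is a rising factorial.
Consecutive-term ratio: r(k) = (-1) * (k-7/2) (k+7) / [(k+23/2) (k+1)] - poly over poly, x = (-1) from leading terms; C = 1 at k = 0.


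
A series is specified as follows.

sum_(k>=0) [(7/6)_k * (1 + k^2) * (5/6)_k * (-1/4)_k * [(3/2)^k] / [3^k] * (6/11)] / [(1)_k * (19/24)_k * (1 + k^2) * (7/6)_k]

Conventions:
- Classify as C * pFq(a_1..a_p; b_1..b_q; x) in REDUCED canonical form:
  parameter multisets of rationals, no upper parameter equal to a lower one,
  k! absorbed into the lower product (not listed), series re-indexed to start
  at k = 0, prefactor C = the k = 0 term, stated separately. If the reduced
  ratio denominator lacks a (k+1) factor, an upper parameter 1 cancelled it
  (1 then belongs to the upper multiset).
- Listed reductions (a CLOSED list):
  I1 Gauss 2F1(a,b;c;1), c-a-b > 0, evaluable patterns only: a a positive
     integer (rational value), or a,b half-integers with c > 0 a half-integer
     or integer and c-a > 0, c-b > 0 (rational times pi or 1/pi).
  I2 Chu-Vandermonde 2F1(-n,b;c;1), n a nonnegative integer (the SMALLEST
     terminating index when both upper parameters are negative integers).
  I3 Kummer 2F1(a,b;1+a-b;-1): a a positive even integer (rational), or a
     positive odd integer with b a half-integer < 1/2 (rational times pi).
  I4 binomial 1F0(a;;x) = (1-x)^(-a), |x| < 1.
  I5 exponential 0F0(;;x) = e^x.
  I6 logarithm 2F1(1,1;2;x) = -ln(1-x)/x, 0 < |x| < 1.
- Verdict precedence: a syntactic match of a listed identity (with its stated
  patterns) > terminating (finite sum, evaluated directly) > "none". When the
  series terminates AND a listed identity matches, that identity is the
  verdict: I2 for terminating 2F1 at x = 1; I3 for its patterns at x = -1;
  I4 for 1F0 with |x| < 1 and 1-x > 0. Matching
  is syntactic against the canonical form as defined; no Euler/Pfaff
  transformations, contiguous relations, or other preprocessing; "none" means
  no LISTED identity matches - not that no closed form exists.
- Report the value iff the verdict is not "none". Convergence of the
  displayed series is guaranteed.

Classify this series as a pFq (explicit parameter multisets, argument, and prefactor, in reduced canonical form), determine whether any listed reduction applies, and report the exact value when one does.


The tell: x = (1/2) and striking the common factor k^2 + 1 reduces the term (C = 6/11, x = 1/2).
Step ratio: r(k) = (1/2) * (k-1/4) (k+5/6) / [(k+19/24) (k+1)] - rational in k. x = (1/2); t_0 = 6/11; negate the roots.

This is 6/11 * 2F1(-1/4, 5/6; 19/24; 1/2) in reduced canonical form. Verdict: none. No listed pattern accepts 2F1(-1/4, 5/6; 19/24; 1/2).


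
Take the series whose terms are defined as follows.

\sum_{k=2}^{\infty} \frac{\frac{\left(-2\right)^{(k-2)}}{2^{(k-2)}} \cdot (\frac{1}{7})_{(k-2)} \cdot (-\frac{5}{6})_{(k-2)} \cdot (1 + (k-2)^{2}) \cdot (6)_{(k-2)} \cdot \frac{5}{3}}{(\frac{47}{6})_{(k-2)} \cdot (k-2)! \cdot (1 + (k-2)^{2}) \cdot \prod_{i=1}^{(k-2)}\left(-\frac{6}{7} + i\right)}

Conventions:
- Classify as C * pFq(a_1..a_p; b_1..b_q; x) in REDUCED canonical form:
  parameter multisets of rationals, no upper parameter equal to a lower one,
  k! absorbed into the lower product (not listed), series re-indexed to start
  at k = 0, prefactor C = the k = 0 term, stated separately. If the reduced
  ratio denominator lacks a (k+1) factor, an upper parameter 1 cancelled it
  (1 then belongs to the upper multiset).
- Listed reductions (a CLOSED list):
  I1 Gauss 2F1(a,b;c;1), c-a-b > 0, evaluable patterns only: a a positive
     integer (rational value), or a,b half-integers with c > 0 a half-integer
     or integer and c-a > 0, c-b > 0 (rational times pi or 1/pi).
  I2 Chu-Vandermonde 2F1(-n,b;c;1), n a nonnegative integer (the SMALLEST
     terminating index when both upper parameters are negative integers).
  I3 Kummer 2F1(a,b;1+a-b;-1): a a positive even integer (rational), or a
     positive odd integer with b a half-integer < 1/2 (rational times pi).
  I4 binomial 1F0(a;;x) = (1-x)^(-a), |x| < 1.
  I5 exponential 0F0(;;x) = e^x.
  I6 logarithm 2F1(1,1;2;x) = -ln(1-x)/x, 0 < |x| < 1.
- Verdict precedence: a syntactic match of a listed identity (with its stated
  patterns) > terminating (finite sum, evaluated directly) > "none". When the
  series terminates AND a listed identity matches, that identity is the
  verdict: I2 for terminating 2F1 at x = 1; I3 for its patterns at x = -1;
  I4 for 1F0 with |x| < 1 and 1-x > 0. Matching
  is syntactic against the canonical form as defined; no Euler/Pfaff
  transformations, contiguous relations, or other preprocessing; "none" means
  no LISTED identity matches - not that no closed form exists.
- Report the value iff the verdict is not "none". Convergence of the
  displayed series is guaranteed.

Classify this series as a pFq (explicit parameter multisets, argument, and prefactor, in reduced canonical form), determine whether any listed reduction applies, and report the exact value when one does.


The series (x = -1) is 2F1: upper {-\frac{5}{6}, 6}, lower {\frac{47}{6}}, prefactor \frac{5}{3}. Verdict: the Kummer evaluation I3 matches (x = -1; c = \frac{47}{6} equals 1+a-b for upper {-\frac{5}{6}, 6}: listed pattern). Its exact value is \frac{41615}{15552}.

Structural cue: from the first term \frac{5}{3}: the lower running product (C = 5/3, x = -1) is a rising factorial.
Ratio: r(k) = -1 * (k-\frac{5}{6}) (k+6) / [(k+\frac{47}{6}) (k+1)] - rational in k, leading ratio -1; with t_0 = \frac{5}{3}, classification follows.


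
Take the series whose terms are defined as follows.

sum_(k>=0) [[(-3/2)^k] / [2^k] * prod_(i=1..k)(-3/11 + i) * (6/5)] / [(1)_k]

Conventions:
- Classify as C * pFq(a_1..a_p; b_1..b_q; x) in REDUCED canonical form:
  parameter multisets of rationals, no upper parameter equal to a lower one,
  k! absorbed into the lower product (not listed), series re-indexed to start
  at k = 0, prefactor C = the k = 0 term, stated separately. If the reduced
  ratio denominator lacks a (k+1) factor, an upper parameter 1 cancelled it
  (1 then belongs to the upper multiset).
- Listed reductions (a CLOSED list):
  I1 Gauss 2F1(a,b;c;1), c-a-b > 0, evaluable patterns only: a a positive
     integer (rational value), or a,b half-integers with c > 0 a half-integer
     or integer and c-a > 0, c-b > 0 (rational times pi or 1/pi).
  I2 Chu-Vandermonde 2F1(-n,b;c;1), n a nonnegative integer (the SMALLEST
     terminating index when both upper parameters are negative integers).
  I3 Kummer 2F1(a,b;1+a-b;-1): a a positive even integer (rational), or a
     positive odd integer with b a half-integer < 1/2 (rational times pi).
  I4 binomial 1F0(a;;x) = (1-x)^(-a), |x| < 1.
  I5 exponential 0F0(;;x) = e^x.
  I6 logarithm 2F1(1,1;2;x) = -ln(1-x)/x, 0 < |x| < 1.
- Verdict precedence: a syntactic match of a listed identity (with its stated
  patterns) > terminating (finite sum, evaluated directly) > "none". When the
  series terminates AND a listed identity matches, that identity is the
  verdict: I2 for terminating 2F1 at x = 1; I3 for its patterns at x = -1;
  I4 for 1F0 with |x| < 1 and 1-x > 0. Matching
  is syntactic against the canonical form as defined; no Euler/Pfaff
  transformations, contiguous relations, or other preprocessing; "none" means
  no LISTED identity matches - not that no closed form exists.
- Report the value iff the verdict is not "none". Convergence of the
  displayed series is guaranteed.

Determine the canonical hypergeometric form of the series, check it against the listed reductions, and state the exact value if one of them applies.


Key observation: t_0 = 6/5 here, and (1)_k (C = 6/5) is k! itself.
Consecutive-term ratio: r(k) = (-3/4) * (k+8/11) / [(k+1)] - rational; roots negated = parameters, x = (-3/4), C = 6/5.

x = -3/4 here; the reduced form reads 1F0, upper {8/11}, lower {-}, C = 6/5. Verdict at x = -3/4: binomial (I4) matches (the 1F0 binomial series: exponent -8/11, x = -3/4). Hence: (6/5) * (7/4)^(-8/11).


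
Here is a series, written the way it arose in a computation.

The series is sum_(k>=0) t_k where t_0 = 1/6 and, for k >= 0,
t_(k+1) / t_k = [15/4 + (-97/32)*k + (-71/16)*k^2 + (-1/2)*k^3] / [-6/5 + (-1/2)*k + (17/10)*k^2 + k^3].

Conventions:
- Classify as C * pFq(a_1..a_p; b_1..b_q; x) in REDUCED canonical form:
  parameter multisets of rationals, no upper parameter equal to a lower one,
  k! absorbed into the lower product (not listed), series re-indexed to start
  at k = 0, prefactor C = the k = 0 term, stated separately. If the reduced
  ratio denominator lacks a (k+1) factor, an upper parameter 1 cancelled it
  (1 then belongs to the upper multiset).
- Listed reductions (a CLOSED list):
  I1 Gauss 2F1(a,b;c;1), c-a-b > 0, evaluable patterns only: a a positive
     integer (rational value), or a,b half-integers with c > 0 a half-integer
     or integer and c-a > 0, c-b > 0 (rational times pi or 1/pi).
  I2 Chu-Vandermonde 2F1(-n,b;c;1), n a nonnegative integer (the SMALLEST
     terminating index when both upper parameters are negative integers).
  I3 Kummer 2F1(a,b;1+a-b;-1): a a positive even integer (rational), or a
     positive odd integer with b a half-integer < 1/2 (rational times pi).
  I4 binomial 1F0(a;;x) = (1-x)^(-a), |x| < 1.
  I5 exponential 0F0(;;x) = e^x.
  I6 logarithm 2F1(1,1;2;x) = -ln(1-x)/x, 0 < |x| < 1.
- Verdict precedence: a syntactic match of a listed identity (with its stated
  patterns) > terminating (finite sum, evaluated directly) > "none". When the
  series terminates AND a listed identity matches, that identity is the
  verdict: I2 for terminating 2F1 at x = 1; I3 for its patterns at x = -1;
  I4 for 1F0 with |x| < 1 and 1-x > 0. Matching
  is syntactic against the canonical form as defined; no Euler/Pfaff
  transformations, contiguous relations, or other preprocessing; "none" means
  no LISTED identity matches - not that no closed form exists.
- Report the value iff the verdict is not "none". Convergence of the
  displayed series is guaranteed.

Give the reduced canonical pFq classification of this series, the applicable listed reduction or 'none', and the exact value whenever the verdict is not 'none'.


First insight: from the first term 1/6: the ratio is unreduced: k + 3/2 divides both sides (C = 1/6).
Ratio: r(k) = (-1/2) * (k-5/8) (k+8) / [(k-4/5) (k+1)] - rational in k, leading ratio (-1/2); with t_0 = 1/6, classification follows.

Prefactor 1/6, argument -1/2: 2F1 with upper {-5/8, 8} over lower {-4/5}. Verdict: none (x = -1/2): each listed identity misses the multisets {-5/8, 8} ; {-4/5}.


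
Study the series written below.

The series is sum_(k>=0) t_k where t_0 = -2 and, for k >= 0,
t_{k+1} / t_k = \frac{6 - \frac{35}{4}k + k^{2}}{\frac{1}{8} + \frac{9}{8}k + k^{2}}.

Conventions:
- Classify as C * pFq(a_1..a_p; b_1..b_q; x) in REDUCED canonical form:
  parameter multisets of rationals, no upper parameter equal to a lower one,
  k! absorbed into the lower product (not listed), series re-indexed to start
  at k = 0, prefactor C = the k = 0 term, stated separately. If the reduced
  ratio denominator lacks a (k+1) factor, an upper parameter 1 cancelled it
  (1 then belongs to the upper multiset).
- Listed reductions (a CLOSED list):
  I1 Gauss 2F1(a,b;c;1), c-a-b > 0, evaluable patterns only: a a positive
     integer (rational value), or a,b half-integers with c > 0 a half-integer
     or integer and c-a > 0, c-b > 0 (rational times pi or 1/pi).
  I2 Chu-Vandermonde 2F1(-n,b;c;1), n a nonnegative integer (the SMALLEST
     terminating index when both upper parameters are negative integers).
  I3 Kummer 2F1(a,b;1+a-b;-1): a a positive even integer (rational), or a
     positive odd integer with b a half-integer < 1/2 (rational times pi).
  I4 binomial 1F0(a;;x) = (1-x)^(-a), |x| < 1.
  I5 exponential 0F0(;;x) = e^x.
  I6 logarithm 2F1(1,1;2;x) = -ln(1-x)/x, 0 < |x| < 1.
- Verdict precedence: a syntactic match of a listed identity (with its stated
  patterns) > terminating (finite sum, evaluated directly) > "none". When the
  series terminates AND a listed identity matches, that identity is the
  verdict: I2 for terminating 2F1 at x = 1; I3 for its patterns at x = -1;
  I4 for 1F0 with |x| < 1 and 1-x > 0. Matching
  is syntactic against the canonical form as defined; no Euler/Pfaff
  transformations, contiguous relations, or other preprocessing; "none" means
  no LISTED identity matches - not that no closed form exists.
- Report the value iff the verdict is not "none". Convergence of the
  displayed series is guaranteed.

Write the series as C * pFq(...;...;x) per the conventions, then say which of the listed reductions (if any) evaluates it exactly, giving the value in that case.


At argument 1: a 2F1 with upper {-8, -\frac{3}{4}}, lower {\frac{1}{8}}, scaled by C = -2. Verdict (x = 1): Vandermonde's identity (I2) applies (terminating 2F1 at x = 1 with n = 8, b = -3/4, c = \frac{1}{8}). Its exact value is -\frac{871286}{13243}.

First insight: t_0 = -2 here, and the expanded ratio factors over Q; C = -2, x = 1, roots give parameters.
Adjacent-term ratio: r(k) = 1 * (k-8) (k-\frac{3}{4}) / [(k+\frac{1}{8}) (k+1)] ; factor over Q: parameters, x = 1, and C = -2.
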